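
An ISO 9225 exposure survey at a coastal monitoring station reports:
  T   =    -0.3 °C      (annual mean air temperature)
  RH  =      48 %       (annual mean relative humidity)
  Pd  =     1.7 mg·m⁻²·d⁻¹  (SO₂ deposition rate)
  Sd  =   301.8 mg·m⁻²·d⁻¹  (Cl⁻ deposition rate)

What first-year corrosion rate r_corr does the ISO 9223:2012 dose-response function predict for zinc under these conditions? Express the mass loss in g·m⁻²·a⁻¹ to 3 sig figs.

r_corr = 5.35 g·m⁻²·a⁻¹

zinc: temperature factor f = +0.038·(-10.3) = -0.3914
  sulphur-dioxide contribution → 0.1002 μm/a
  chloride contribution → 0.6489 μm/a
  total first-year rate 0.7491 μm/a
Convert to mass loss: 0.7491 μm/a × 7.14 g/cm³ = 5.349 g·m⁻²·a⁻¹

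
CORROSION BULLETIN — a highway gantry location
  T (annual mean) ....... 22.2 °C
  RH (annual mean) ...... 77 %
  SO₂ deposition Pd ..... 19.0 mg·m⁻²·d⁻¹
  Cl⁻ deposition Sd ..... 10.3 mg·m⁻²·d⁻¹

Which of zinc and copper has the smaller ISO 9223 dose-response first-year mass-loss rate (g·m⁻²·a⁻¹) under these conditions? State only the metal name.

zinc: f(T) = -0.071·(T−10) [T>10 °C] = -0.8662
  SO₂ term: 0.0129·19.0^0.44·exp(0.046·77-0.8662) = 0.6844
  Cl⁻ term: 0.0175·10.3^0.57·exp(0.008·77+0.085·22.2) = 0.808
  sum: 0.6844 + 0.808 → r_corr = 1.492 μm/a
  mass loss = 1.492 μm/a × 7.14 g/cm³ = 10.66 g·m⁻²·a⁻¹
copper: temperature factor f = -0.080·(12.2) = -0.9760
  SO₂ term: 0.0053·19.0^0.26·exp(0.059·77-0.9760) = 0.4035
  Sd branch = 0.01025·Sd^0.27·e^(0.036·RH+0.049·T) = 0.913 μm/a
  sum: 0.4035 + 0.913 → r_corr = 1.317 μm/a
  mass loss = 1.317 μm/a × 8.96 g/cm³ = 11.8 g·m⁻²·a⁻¹
Ordering by g·m⁻²·a⁻¹: copper (11.8) > zinc (10.7)

zinc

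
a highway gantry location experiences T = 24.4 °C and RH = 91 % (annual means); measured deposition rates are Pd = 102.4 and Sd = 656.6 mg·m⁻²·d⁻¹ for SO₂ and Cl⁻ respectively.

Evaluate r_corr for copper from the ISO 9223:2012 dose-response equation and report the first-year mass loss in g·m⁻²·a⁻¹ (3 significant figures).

copper: T>10 °C ⇒ hinge -0.080·(24.4−10) = -1.1520
  SO₂ term: 0.0053·102.4^0.26·exp(0.059·91-1.1520) = 1.198
  Sd branch = 0.01025·Sd^0.27·e^(0.036·RH+0.049·T) = 5.169 μm/a
  r_corr = 1.198 + 5.169 = 6.367 μm/a
Convert to mass loss: 6.367 μm/a × 8.96 g/cm³ = 57.04 g·m⁻²·a⁻¹

r_corr = 57.0 g·m⁻²·a⁻¹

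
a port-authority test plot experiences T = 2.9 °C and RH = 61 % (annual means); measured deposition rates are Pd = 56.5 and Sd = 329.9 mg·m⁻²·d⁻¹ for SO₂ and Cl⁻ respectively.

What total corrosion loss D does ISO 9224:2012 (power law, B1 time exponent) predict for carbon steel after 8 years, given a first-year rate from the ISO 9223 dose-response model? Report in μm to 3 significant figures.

carbon steel: temperature factor f = +0.150·(-7.1) = -1.0650
  Pd branch = 1.77·Pd^0.52·e^(0.02·RH+f) = 16.84 μm/a
  Sd branch = 0.102·Sd^0.62·e^(0.033·RH+0.04·T) = 31.23 μm/a
  sum: 16.84 + 31.23 → r_corr = 48.07 μm/a
Long-term exponent b (ISO 9224 Table 2, B1) = 0.523
  D(8) = 48.07 × 8^0.523 = 48.07 × 2.967 = 142.6 μm

D(8) = 143 μm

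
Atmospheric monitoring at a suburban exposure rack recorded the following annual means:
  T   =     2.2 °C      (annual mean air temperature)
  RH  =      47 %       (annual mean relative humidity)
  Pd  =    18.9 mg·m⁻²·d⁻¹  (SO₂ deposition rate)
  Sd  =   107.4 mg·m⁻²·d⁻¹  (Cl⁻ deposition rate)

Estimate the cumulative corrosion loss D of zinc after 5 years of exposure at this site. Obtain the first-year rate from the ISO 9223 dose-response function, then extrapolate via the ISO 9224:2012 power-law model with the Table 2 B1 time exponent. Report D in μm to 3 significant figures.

zinc: T≤10 °C ⇒ hinge +0.038·(2.2−10) = -0.2964
  SO₂ term: 0.0129·18.9^0.44·exp(0.046·47-0.2964) = 0.3037
  Cl⁻ term: 0.0175·107.4^0.57·exp(0.008·47+0.085·2.2) = 0.4418
  sum: 0.3037 + 0.4418 → r_corr = 0.7455 μm/a
ISO 9224: D(t) = r_corr · t^b with b = 0.813 (zinc, B1)
  D(5) = 0.7455 × 5^0.813 = 0.7455 × 3.701 = 2.759 μm

D(5) = 2.76 μm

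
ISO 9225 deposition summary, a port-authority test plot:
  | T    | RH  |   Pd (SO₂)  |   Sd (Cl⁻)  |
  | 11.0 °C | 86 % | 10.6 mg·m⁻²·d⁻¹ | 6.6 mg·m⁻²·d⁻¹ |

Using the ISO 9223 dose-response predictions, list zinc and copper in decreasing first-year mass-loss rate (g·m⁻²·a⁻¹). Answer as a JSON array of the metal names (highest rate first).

["copper", "zinc"]

zinc: f(T) = -0.071·(T−10) [T>10 °C] = -0.0710
  Pd branch = 0.0129·Pd^0.44·e^(0.046·RH+f) = 1.774 μm/a
  Cl⁻ term: 0.0175·6.6^0.57·exp(0.008·86+0.085·11.0) = 0.26
  r_corr = 1.774 + 0.26 = 2.034 μm/a
  mass loss = 2.034 μm/a × 7.14 g/cm³ = 14.52 g·m⁻²·a⁻¹
copper: f(T) = -0.080·(T−10) [T>10 °C] = -0.0800
  SO₂ term: 0.0053·10.6^0.26·exp(0.059·86-0.0800) = 1.445
  Cl⁻ term: 0.01025·6.6^0.27·exp(0.036·86+0.049·11.0) = 0.6466
  r_corr = 1.445 + 0.6466 = 2.091 μm/a
  mass loss = 2.091 μm/a × 8.96 g/cm³ = 18.74 g·m⁻²·a⁻¹
Ordering by g·m⁻²·a⁻¹: copper (18.7) > zinc (14.5)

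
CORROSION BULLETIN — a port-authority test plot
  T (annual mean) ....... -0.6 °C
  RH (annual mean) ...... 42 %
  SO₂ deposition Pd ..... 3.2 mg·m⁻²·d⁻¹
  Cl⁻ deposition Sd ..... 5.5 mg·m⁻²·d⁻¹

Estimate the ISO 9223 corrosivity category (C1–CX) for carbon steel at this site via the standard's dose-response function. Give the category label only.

carbon steel: f(T) = +0.150·(T−10) [T≤10 °C] = -1.5900
  sulphur-dioxide contribution → 1.531 μm/a
  chloride contribution → 1.146 μm/a
  ⇒ r_corr(carbon steel) = 2.677 μm/a
ISO 9223 Table 2 (carbon steel): 1.3 < 2.68 ≤ 25 μm/a ⇒ C2

C2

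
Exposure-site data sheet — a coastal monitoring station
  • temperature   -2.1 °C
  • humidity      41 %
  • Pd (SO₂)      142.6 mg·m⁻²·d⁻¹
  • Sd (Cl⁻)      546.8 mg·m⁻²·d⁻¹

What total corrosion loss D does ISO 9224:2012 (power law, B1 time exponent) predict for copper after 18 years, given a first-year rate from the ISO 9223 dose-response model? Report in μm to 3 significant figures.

D(18) = 1.85 μm

copper: temperature factor f = +0.126·(-12.1) = -1.5246
  Pd branch = 0.0053·Pd^0.26·e^(0.059·RH+f) = 0.04707 μm/a
  Sd branch = 0.01025·Sd^0.27·e^(0.036·RH+0.049·T) = 0.222 μm/a
  r_corr = 0.04707 + 0.222 = 0.269 μm/a
Power-law: D(18) = r_corr · 18^0.667
  D(18) = 0.269 × 18^0.667 = 0.269 × 6.875 = 1.85 μm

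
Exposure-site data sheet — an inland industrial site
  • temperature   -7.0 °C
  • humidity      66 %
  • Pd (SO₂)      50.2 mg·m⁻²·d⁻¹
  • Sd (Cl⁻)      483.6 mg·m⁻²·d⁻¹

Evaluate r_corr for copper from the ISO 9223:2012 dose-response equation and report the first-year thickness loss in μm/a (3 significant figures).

copper: T≤10 °C ⇒ hinge +0.126·(-7.0−10) = -2.1420
  sulphur-dioxide contribution → 0.08459 μm/a
  chloride contribution → 0.4154 μm/a
  total first-year rate 0.5 μm/a

r_corr = 0.500 μm/a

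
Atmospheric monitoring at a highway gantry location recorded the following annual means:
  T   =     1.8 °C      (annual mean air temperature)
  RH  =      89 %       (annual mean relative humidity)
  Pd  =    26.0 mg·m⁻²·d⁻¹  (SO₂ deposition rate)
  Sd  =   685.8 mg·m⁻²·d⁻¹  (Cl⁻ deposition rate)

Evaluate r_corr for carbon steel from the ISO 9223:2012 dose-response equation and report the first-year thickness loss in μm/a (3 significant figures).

carbon steel: T≤10 °C ⇒ hinge +0.150·(1.8−10) = -1.2300
  SO₂ term: 1.77·26.0^0.52·exp(0.02·89-1.2300) = 16.7
  Sd branch = 0.102·Sd^0.62·e^(0.033·RH+0.04·T) = 118.5 μm/a
  sum: 16.7 + 118.5 → r_corr = 135.2 μm/a

r_corr = 135 μm/a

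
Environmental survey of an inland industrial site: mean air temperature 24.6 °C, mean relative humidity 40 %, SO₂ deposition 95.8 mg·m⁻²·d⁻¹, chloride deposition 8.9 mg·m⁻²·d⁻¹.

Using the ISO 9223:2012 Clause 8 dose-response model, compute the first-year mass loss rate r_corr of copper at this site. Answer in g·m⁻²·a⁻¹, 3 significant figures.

copper: T>10 °C ⇒ hinge -0.080·(24.6−10) = -1.1680
  Pd branch = 0.0053·Pd^0.26·e^(0.059·RH+f) = 0.05716 μm/a
  Cl⁻ term: 0.01025·8.9^0.27·exp(0.036·40+0.049·24.6) = 0.2606
  sum: 0.05716 + 0.2606 → r_corr = 0.3177 μm/a
Convert to mass loss: 0.3177 μm/a × 8.96 g/cm³ = 2.847 g·m⁻²·a⁻¹

r_corr = 2.85 g·m⁻²·a⁻¹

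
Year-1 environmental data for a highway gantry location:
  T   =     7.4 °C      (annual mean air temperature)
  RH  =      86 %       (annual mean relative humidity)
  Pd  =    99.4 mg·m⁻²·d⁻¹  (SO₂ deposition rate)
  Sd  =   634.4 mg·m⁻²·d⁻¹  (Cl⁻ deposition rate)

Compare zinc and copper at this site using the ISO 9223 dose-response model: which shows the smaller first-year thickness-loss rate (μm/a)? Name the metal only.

copper

zinc: f(T) = +0.038·(T−10) [T≤10 °C] = -0.0988
  Pd branch = 0.0129·Pd^0.44·e^(0.046·RH+f) = 4.62 μm/a
  Cl⁻ term: 0.0175·634.4^0.57·exp(0.008·86+0.085·7.4) = 2.584
  r_corr = 4.62 + 2.584 = 7.204 μm/a
copper: temperature factor f = +0.126·(-2.6) = -0.3276
  SO₂ term: 0.0053·99.4^0.26·exp(0.059·86-0.3276) = 2.018
  Cl⁻ term: 0.01025·634.4^0.27·exp(0.036·86+0.049·7.4) = 1.86
  sum: 2.018 + 1.86 → r_corr = 3.878 μm/a
Ordering by μm/a: zinc (7.2) > copper (3.88)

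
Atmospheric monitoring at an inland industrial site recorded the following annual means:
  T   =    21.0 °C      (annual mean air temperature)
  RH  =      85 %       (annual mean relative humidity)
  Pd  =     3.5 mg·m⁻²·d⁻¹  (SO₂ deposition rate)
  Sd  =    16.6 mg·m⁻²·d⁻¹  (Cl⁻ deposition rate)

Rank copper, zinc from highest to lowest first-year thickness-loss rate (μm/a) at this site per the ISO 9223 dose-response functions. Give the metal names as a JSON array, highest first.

["copper", "zinc"]

copper: temperature factor f = -0.080·(11.0) = -0.8800
  SO₂ term: 0.0053·3.5^0.26·exp(0.059·85-0.8800) = 0.4587
  Sd branch = 0.01025·Sd^0.27·e^(0.036·RH+0.049·T) = 1.306 μm/a
  sum: 0.4587 + 1.306 → r_corr = 1.765 μm/a
zinc: T>10 °C ⇒ hinge -0.071·(21.0−10) = -0.7810
  SO₂ term: 0.0129·3.5^0.44·exp(0.046·85-0.7810) = 0.5115
  Sd branch = 0.0175·Sd^0.57·e^(0.008·RH+0.085·T) = 1.021 μm/a
  sum: 0.5115 + 1.021 → r_corr = 1.533 μm/a
Ordering by μm/a: copper (1.76) > zinc (1.53)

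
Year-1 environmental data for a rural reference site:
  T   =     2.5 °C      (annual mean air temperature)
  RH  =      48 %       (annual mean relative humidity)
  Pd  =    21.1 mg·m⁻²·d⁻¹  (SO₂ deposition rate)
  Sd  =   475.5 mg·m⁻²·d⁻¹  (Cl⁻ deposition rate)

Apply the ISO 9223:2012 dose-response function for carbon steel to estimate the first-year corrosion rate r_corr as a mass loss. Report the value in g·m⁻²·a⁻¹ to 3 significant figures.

carbon steel: T≤10 °C ⇒ hinge +0.150·(2.5−10) = -1.1250
  Pd branch = 1.77·Pd^0.52·e^(0.02·RH+f) = 7.327 μm/a
  Sd branch = 0.102·Sd^0.62·e^(0.033·RH+0.04·T) = 25.11 μm/a
  sum: 7.327 + 25.11 → r_corr = 32.43 μm/a
Convert to mass loss: 32.43 μm/a × 7.85 g/cm³ = 254.6 g·m⁻²·a⁻¹

r_corr = 255 g·m⁻²·a⁻¹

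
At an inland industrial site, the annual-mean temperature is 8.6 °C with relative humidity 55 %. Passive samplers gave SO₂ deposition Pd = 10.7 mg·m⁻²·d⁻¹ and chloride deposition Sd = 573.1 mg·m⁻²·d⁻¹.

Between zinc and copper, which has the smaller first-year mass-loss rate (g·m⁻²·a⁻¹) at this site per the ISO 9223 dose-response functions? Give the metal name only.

copper

zinc: temperature factor f = +0.038·(-1.4) = -0.0532
  Pd branch = 0.0129·Pd^0.44·e^(0.046·RH+f) = 0.4357 μm/a
  Cl⁻ term: 0.0175·573.1^0.57·exp(0.008·55+0.085·8.6) = 2.108
  sum: 0.4357 + 2.108 → r_corr = 2.543 μm/a
  mass loss = 2.543 μm/a × 7.14 g/cm³ = 18.16 g·m⁻²·a⁻¹
copper: f(T) = +0.126·(T−10) [T≤10 °C] = -0.1764
  Pd branch = 0.0053·Pd^0.26·e^(0.059·RH+f) = 0.2112 μm/a
  Cl⁻ term: 0.01025·573.1^0.27·exp(0.036·55+0.049·8.6) = 0.6286
  r_corr = 0.2112 + 0.6286 = 0.8397 μm/a
  mass loss = 0.8397 μm/a × 8.96 g/cm³ = 7.524 g·m⁻²·a⁻¹
Ordering by g·m⁻²·a⁻¹: zinc (18.2) > copper (7.52)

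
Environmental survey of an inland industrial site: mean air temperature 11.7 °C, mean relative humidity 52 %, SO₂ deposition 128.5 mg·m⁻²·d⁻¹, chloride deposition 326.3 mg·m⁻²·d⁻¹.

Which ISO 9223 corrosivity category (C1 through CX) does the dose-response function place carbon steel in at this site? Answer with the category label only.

carbon steel: f(T) = -0.054·(T−10) [T>10 °C] = -0.0918
  sulphur-dioxide contribution → 57.07 μm/a
  chloride contribution → 32.77 μm/a
  ⇒ r_corr(carbon steel) = 89.84 μm/a
ISO 9223 Table 2 (carbon steel): 80 < 89.8 ≤ 200 μm/a ⇒ C5

C5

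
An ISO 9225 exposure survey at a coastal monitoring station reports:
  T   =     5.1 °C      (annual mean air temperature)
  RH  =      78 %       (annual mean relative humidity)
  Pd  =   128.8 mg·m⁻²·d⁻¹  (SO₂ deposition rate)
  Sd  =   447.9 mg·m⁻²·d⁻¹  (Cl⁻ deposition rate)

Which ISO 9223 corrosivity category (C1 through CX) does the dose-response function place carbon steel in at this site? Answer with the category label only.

C5

carbon steel: T≤10 °C ⇒ hinge +0.150·(5.1−10) = -0.7350
  sulphur-dioxide contribution → 50.52 μm/a
  chloride contribution → 72.24 μm/a
  ⇒ r_corr(carbon steel) = 122.8 μm/a
123 μm/a falls in (80, 200] for carbon steel → category C5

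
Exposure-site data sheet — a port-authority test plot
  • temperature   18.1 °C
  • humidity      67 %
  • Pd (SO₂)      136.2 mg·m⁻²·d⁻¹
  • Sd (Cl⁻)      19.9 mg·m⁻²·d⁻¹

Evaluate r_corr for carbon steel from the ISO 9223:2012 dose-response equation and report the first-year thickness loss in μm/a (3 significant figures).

r_corr = 68.5 μm/a

carbon steel: T>10 °C ⇒ hinge -0.054·(18.1−10) = -0.4374
  SO₂ term: 1.77·136.2^0.52·exp(0.02·67-0.4374) = 56.2
  Cl⁻ term: 0.102·19.9^0.62·exp(0.033·67+0.04·18.1) = 12.26
  r_corr = 56.2 + 12.26 = 68.46 μm/a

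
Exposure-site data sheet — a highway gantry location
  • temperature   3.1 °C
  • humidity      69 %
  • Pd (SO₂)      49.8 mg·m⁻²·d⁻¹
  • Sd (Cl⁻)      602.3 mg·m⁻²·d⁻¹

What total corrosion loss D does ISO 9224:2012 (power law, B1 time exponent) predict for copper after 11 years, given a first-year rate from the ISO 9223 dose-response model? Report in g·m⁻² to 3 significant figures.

D(11) = 51.7 g·m⁻²

copper: f(T) = +0.126·(T−10) [T≤10 °C] = -0.8694
  sulphur-dioxide contribution → 0.3597 μm/a
  chloride contribution → 0.8054 μm/a
  total first-year rate 1.165 μm/a
ISO 9224: D(t) = r_corr · t^b with b = 0.667 (copper, B1)
  D(11) = 1.165 × 11^0.667 = 1.165 × 4.95 = 5.768 μm
  Mass loss = 5.768 μm × 8.96 g/cm³ = 51.68 g·m⁻²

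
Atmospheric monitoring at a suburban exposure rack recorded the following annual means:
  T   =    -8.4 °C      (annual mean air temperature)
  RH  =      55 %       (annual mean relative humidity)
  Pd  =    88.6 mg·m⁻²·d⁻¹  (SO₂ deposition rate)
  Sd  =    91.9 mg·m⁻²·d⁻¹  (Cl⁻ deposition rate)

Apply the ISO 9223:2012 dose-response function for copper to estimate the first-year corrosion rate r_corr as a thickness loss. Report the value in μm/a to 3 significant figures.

r_corr = 0.210 μm/a

copper: T≤10 °C ⇒ hinge +0.126·(-8.4−10) = -2.3184
  Pd branch = 0.0053·Pd^0.26·e^(0.059·RH+f) = 0.04296 μm/a
  Sd branch = 0.01025·Sd^0.27·e^(0.036·RH+0.049·T) = 0.1667 μm/a
  r_corr = 0.04296 + 0.1667 = 0.2097 μm/a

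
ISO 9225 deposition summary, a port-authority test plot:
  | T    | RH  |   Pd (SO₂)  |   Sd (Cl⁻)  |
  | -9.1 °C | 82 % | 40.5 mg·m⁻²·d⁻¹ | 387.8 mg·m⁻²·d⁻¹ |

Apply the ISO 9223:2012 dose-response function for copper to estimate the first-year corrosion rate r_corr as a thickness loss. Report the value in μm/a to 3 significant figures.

r_corr = 0.786 μm/a

copper: temperature factor f = +0.126·(-19.1) = -2.4066
  sulphur-dioxide contribution → 0.1578 μm/a
  chloride contribution → 0.6281 μm/a
  ⇒ r_corr(copper) = 0.7859 μm/a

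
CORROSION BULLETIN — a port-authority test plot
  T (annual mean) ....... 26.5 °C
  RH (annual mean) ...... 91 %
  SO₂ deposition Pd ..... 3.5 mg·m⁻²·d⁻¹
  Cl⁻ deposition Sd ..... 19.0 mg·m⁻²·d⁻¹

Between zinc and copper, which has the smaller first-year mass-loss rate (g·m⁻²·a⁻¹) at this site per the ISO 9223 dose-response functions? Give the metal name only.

zinc

zinc: T>10 °C ⇒ hinge -0.071·(26.5−10) = -1.1715
  Pd branch = 0.0129·Pd^0.44·e^(0.046·RH+f) = 0.4562 μm/a
  Cl⁻ term: 0.0175·19.0^0.57·exp(0.008·91+0.085·26.5) = 1.846
  r_corr = 0.4562 + 1.846 = 2.303 μm/a
  mass loss = 2.303 μm/a × 7.14 g/cm³ = 16.44 g·m⁻²·a⁻¹
copper: T>10 °C ⇒ hinge -0.080·(26.5−10) = -1.3200
  SO₂ term: 0.0053·3.5^0.26·exp(0.059·91-1.3200) = 0.4209
  Sd branch = 0.01025·Sd^0.27·e^(0.036·RH+0.049·T) = 2.201 μm/a
  r_corr = 0.4209 + 2.201 = 2.622 μm/a
  mass loss = 2.622 μm/a × 8.96 g/cm³ = 23.49 g·m⁻²·a⁻¹
Ordering by g·m⁻²·a⁻¹: copper (23.5) > zinc (16.4)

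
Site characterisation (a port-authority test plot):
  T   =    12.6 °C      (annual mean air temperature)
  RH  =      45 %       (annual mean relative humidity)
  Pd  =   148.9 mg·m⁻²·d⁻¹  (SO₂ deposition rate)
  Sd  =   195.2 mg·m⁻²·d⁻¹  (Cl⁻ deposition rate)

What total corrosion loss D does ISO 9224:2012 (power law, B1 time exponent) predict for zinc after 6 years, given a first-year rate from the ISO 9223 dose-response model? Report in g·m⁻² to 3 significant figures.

D(6) = 68.9 g·m⁻²

zinc: T>10 °C ⇒ hinge -0.071·(12.6−10) = -0.1846
  sulphur-dioxide contribution → 0.7682 μm/a
  chloride contribution → 1.479 μm/a
  ⇒ r_corr(zinc) = 2.248 μm/a
Power-law: D(6) = r_corr · 6^0.813
  D(6) = 2.248 × 6^0.813 = 2.248 × 4.292 = 9.646 μm
  Mass loss = 9.646 μm × 7.14 g/cm³ = 68.87 g·m⁻²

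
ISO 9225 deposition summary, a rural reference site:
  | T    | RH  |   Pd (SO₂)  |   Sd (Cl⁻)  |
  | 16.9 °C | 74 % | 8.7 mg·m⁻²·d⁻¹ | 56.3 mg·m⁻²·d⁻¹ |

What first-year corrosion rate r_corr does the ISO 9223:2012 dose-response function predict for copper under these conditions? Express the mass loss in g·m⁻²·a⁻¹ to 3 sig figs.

copper: T>10 °C ⇒ hinge -0.080·(16.9−10) = -0.5520
  Pd branch = 0.0053·Pd^0.26·e^(0.059·RH+f) = 0.4216 μm/a
  Cl⁻ term: 0.01025·56.3^0.27·exp(0.036·74+0.049·16.9) = 0.9999
  sum: 0.4216 + 0.9999 → r_corr = 1.422 μm/a
Convert to mass loss: 1.422 μm/a × 8.96 g/cm³ = 12.74 g·m⁻²·a⁻¹

r_corr = 12.7 g·m⁻²·a⁻¹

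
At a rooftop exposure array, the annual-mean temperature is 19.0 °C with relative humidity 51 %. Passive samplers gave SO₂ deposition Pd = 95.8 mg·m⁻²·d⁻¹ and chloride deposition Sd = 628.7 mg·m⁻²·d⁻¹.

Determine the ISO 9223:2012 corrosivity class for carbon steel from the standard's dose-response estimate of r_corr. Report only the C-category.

C5

carbon steel: f(T) = -0.054·(T−10) [T>10 °C] = -0.4860
  SO₂ term: 1.77·95.8^0.52·exp(0.02·51-0.4860) = 32.37
  Cl⁻ term: 0.102·628.7^0.62·exp(0.033·51+0.04·19.0) = 63.77
  r_corr = 32.37 + 63.77 = 96.14 μm/a
Category bounds: 80…200 μm/a bracket r_corr ⇒ C5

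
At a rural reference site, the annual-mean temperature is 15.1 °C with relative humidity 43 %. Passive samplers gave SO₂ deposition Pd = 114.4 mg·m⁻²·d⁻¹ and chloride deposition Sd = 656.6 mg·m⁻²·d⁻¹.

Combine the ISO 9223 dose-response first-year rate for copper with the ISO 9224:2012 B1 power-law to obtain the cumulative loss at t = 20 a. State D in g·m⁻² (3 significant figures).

D(20) = 48.6 g·m⁻²

copper: f(T) = -0.080·(T−10) [T>10 °C] = -0.4080
  Pd branch = 0.0053·Pd^0.26·e^(0.059·RH+f) = 0.1528 μm/a
  Sd branch = 0.01025·Sd^0.27·e^(0.036·RH+0.049·T) = 0.5821 μm/a
  r_corr = 0.1528 + 0.5821 = 0.7349 μm/a
ISO 9224: D(t) = r_corr · t^b with b = 0.667 (copper, B1)
  D(20) = 0.7349 × 20^0.667 = 0.7349 × 7.375 = 5.42 μm
  Mass loss = 5.42 μm × 8.96 g/cm³ = 48.57 g·m⁻²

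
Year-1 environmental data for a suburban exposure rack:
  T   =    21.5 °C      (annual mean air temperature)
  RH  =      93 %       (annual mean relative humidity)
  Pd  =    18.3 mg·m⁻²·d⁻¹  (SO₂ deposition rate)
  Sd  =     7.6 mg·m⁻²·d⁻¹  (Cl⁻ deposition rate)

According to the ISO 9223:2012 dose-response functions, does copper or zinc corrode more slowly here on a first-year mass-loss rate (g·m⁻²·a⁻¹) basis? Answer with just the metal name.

copper: temperature factor f = -0.080·(11.5) = -0.9200
  SO₂ term: 0.0053·18.3^0.26·exp(0.059·93-0.9200) = 1.086
  Cl⁻ term: 0.01025·7.6^0.27·exp(0.036·93+0.049·21.5) = 1.446
  r_corr = 1.086 + 1.446 = 2.532 μm/a
  mass loss = 2.532 μm/a × 8.96 g/cm³ = 22.69 g·m⁻²·a⁻¹
zinc: temperature factor f = -0.071·(11.5) = -0.8165
  SO₂ term: 0.0129·18.3^0.44·exp(0.046·93-0.8165) = 1.477
  Cl⁻ term: 0.0175·7.6^0.57·exp(0.008·93+0.085·21.5) = 0.7276
  r_corr = 1.477 + 0.7276 = 2.205 μm/a
  mass loss = 2.205 μm/a × 7.14 g/cm³ = 15.74 g·m⁻²·a⁻¹
Ordering by g·m⁻²·a⁻¹: copper (22.7) > zinc (15.7)

zinc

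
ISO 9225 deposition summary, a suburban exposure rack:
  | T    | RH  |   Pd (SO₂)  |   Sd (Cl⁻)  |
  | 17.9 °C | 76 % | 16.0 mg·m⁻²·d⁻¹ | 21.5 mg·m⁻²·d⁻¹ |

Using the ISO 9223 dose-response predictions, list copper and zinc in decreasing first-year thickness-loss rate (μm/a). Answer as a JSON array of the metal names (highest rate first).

copper: f(T) = -0.080·(T−10) [T>10 °C] = -0.6320
  sulphur-dioxide contribution → 0.5132 μm/a
  chloride contribution → 0.8702 μm/a
  ⇒ r_corr(copper) = 1.383 μm/a
zinc: f(T) = -0.071·(T−10) [T>10 °C] = -0.5609
  sulphur-dioxide contribution → 0.8224 μm/a
  chloride contribution → 0.846 μm/a
  ⇒ r_corr(zinc) = 1.668 μm/a
Ordering by μm/a: zinc (1.67) > copper (1.38)

["zinc", "copper"]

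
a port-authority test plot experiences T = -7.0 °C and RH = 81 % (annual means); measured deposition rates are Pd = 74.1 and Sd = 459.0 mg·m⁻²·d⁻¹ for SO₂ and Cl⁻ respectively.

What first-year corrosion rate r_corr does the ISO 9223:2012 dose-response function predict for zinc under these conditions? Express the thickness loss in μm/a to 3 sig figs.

zinc: f(T) = +0.038·(T−10) [T≤10 °C] = -0.6460
  Pd branch = 0.0129·Pd^0.44·e^(0.046·RH+f) = 1.866 μm/a
  Sd branch = 0.0175·Sd^0.57·e^(0.008·RH+0.085·T) = 0.6071 μm/a
  r_corr = 1.866 + 0.6071 = 2.473 μm/a

r_corr = 2.47 μm/a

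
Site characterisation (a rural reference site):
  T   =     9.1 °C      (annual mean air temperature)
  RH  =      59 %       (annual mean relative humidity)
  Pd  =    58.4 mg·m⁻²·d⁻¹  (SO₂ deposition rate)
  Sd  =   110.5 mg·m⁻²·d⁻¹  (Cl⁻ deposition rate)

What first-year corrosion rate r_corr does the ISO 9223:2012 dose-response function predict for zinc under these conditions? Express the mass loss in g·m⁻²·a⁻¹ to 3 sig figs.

zinc: f(T) = +0.038·(T−10) [T≤10 °C] = -0.0342
  sulphur-dioxide contribution → 1.126 μm/a
  chloride contribution → 0.8885 μm/a
  total first-year rate 2.015 μm/a
Convert to mass loss: 2.015 μm/a × 7.14 g/cm³ = 14.39 g·m⁻²·a⁻¹

r_corr = 14.4 g·m⁻²·a⁻¹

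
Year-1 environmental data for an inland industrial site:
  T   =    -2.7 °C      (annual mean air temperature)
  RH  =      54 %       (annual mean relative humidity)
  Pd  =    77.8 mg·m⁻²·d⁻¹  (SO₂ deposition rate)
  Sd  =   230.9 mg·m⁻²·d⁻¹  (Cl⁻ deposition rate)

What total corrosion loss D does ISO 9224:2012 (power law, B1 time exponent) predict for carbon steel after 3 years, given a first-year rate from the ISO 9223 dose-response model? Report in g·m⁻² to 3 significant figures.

carbon steel: temperature factor f = +0.150·(-12.7) = -1.9050
  Pd branch = 1.77·Pd^0.52·e^(0.02·RH+f) = 7.464 μm/a
  Cl⁻ term: 0.102·230.9^0.62·exp(0.033·54+0.04·-2.7) = 15.88
  sum: 7.464 + 15.88 → r_corr = 23.35 μm/a
Long-term exponent b (ISO 9224 Table 2, B1) = 0.523
  D(3) = 23.35 × 3^0.523 = 23.35 × 1.776 = 41.47 μm
  Mass loss = 41.47 μm × 7.85 g/cm³ = 325.6 g·m⁻²

D(3) = 326 g·m⁻²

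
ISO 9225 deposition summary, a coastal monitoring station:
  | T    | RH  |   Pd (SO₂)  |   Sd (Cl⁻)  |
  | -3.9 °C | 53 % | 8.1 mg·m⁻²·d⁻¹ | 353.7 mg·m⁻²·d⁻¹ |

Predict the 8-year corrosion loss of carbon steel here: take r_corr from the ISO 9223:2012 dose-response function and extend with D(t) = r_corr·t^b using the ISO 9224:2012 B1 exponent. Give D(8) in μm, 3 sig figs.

carbon steel: T≤10 °C ⇒ hinge +0.150·(-3.9−10) = -2.0850
  SO₂ term: 1.77·8.1^0.52·exp(0.02·53-2.0850) = 1.885
  Cl⁻ term: 0.102·353.7^0.62·exp(0.033·53+0.04·-3.9) = 19.08
  r_corr = 1.885 + 19.08 = 20.96 μm/a
ISO 9224: D(t) = r_corr · t^b with b = 0.523 (carbon steel, B1)
  D(8) = 20.96 × 8^0.523 = 20.96 × 2.967 = 62.2 μm

D(8) = 62.2 μm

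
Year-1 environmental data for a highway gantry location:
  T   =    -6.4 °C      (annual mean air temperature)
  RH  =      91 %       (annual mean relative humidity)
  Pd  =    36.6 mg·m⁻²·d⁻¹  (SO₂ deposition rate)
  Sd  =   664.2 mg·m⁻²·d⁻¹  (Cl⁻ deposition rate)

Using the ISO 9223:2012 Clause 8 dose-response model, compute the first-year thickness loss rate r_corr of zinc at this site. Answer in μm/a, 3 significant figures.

zinc: temperature factor f = +0.038·(-16.4) = -0.6232
  SO₂ term: 0.0129·36.6^0.44·exp(0.046·91-0.6232) = 2.217
  Cl⁻ term: 0.0175·664.2^0.57·exp(0.008·91+0.085·-6.4) = 0.8544
  sum: 2.217 + 0.8544 → r_corr = 3.072 μm/a

r_corr = 3.07 μm/a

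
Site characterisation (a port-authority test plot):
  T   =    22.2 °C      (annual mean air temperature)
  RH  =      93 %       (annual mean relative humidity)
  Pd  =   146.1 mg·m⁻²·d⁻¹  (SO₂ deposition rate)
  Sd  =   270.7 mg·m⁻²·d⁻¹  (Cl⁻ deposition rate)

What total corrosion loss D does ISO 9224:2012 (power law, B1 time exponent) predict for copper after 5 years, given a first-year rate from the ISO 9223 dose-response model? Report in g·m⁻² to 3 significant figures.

copper: temperature factor f = -0.080·(12.2) = -0.9760
  sulphur-dioxide contribution → 1.763 μm/a
  chloride contribution → 3.926 μm/a
  ⇒ r_corr(copper) = 5.689 μm/a
ISO 9224: D(t) = r_corr · t^b with b = 0.667 (copper, B1)
  D(5) = 5.689 × 5^0.667 = 5.689 × 2.926 = 16.64 μm
  Mass loss = 16.64 μm × 8.96 g/cm³ = 149.1 g·m⁻²

D(5) = 149 g·m⁻²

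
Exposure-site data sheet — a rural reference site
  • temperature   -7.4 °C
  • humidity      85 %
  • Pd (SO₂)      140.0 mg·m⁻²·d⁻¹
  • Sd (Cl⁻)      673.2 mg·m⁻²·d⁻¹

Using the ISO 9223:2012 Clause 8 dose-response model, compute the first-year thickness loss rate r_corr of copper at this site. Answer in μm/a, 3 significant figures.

copper: f(T) = +0.126·(T−10) [T≤10 °C] = -2.1924
  sulphur-dioxide contribution → 0.3222 μm/a
  chloride contribution → 0.8827 μm/a
  ⇒ r_corr(copper) = 1.205 μm/a

r_corr = 1.20 μm/a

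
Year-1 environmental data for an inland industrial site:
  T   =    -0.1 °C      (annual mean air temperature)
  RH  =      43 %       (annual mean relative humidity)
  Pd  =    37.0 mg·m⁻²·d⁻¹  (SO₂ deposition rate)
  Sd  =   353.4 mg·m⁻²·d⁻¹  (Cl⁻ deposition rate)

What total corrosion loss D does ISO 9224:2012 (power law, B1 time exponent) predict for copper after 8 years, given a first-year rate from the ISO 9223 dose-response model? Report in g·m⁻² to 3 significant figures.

D(8) = 10.1 g·m⁻²

copper: f(T) = +0.126·(T−10) [T≤10 °C] = -1.2726
  Pd branch = 0.0053·Pd^0.26·e^(0.059·RH+f) = 0.04799 μm/a
  Cl⁻ term: 0.01025·353.4^0.27·exp(0.036·43+0.049·-0.1) = 0.2338
  r_corr = 0.04799 + 0.2338 = 0.2818 μm/a
Power-law: D(8) = r_corr · 8^0.667
  D(8) = 0.2818 × 8^0.667 = 0.2818 × 4.003 = 1.128 μm
  Mass loss = 1.128 μm × 8.96 g/cm³ = 10.11 g·m⁻²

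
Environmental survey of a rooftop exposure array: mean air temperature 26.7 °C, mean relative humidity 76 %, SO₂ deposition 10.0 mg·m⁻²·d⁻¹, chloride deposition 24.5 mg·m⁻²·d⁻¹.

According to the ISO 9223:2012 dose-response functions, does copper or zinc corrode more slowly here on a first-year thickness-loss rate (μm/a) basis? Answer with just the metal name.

copper

copper: f(T) = -0.080·(T−10) [T>10 °C] = -1.3360
  SO₂ term: 0.0053·10.0^0.26·exp(0.059·76-1.3360) = 0.2246
  Cl⁻ term: 0.01025·24.5^0.27·exp(0.036·76+0.049·26.7) = 1.387
  r_corr = 0.2246 + 1.387 = 1.612 μm/a
zinc: T>10 °C ⇒ hinge -0.071·(26.7−10) = -1.1857
  SO₂ term: 0.0129·10.0^0.44·exp(0.046·76-1.1857) = 0.358
  Cl⁻ term: 0.0175·24.5^0.57·exp(0.008·76+0.085·26.7) = 1.926
  r_corr = 0.358 + 1.926 = 2.284 μm/a
Ordering by μm/a: zinc (2.28) > copper (1.61)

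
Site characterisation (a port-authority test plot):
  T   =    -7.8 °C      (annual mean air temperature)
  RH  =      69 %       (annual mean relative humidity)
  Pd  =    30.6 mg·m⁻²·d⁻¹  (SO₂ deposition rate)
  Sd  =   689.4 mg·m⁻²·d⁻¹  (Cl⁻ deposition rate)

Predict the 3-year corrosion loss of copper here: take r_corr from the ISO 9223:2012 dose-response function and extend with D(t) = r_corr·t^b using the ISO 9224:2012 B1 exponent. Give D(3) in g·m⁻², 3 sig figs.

D(3) = 10.6 g·m⁻²

copper: temperature factor f = +0.126·(-17.8) = -2.2428
  Pd branch = 0.0053·Pd^0.26·e^(0.059·RH+f) = 0.08027 μm/a
  Sd branch = 0.01025·Sd^0.27·e^(0.036·RH+0.049·T) = 0.4897 μm/a
  sum: 0.08027 + 0.4897 → r_corr = 0.5699 μm/a
ISO 9224: D(t) = r_corr · t^b with b = 0.667 (copper, B1)
  D(3) = 0.5699 × 3^0.667 = 0.5699 × 2.081 = 1.186 μm
  Mass loss = 1.186 μm × 8.96 g/cm³ = 10.63 g·m⁻²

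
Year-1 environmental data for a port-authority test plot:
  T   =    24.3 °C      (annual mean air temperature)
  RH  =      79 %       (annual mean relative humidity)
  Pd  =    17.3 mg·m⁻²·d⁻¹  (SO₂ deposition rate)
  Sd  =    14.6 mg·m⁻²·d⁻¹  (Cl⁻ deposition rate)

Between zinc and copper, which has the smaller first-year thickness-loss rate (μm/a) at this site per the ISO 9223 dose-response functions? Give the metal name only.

copper

zinc: temperature factor f = -0.071·(14.3) = -1.0153
  sulphur-dioxide contribution → 0.6203 μm/a
  chloride contribution → 1.197 μm/a
  ⇒ r_corr(zinc) = 1.818 μm/a
copper: temperature factor f = -0.080·(14.3) = -1.1440
  sulphur-dioxide contribution → 0.3746 μm/a
  chloride contribution → 1.195 μm/a
  ⇒ r_corr(copper) = 1.57 μm/a
Ordering by μm/a: zinc (1.82) > copper (1.57)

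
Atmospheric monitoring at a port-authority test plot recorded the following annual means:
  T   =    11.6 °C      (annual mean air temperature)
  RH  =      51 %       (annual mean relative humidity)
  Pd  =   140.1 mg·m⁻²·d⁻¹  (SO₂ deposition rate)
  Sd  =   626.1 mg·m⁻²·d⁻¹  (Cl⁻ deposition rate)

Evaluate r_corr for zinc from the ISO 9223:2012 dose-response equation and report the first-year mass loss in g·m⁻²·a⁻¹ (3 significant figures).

r_corr = 27.3 g·m⁻²·a⁻¹

zinc: f(T) = -0.071·(T−10) [T>10 °C] = -0.1136
  SO₂ term: 0.0129·140.1^0.44·exp(0.046·51-0.1136) = 1.058
  Cl⁻ term: 0.0175·626.1^0.57·exp(0.008·51+0.085·11.6) = 2.77
  sum: 1.058 + 2.77 → r_corr = 3.828 μm/a
Convert to mass loss: 3.828 μm/a × 7.14 g/cm³ = 27.34 g·m⁻²·a⁻¹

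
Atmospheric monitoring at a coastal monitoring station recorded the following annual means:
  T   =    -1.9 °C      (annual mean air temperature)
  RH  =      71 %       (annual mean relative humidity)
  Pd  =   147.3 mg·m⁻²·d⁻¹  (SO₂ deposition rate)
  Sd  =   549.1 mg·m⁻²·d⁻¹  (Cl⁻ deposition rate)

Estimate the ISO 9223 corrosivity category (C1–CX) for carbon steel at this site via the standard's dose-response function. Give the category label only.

carbon steel: T≤10 °C ⇒ hinge +0.150·(-1.9−10) = -1.7850
  SO₂ term: 1.77·147.3^0.52·exp(0.02·71-1.7850) = 16.48
  Cl⁻ term: 0.102·549.1^0.62·exp(0.033·71+0.04·-1.9) = 49.17
  r_corr = 16.48 + 49.17 = 65.65 μm/a
Category bounds: 50…80 μm/a bracket r_corr ⇒ C4

C4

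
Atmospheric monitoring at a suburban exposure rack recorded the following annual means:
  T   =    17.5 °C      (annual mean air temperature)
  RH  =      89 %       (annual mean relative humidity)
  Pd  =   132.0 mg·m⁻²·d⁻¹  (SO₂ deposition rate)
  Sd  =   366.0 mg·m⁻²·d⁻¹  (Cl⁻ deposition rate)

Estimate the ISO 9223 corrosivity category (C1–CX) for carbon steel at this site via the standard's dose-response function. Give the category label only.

carbon steel: temperature factor f = -0.054·(7.5) = -0.4050
  SO₂ term: 1.77·132.0^0.52·exp(0.02·89-0.4050) = 88.68
  Sd branch = 0.102·Sd^0.62·e^(0.033·RH+0.04·T) = 150.5 μm/a
  sum: 88.68 + 150.5 → r_corr = 239.2 μm/a
ISO 9223 Table 2 (carbon steel): 200 < 239 ≤ 700 μm/a ⇒ CX

CX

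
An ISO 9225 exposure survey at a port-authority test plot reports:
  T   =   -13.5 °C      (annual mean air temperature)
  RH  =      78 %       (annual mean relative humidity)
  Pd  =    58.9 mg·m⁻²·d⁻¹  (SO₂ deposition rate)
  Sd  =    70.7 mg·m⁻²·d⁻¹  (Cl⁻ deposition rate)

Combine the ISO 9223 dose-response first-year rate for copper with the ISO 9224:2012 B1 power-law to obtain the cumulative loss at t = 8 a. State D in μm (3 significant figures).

D(8) = 1.42 μm

copper: f(T) = +0.126·(T−10) [T≤10 °C] = -2.9610
  SO₂ term: 0.0053·58.9^0.26·exp(0.059·78-2.9610) = 0.07892
  Sd branch = 0.01025·Sd^0.27·e^(0.036·RH+0.049·T) = 0.2769 μm/a
  sum: 0.07892 + 0.2769 → r_corr = 0.3558 μm/a
ISO 9224: D(t) = r_corr · t^b with b = 0.667 (copper, B1)
  D(8) = 0.3558 × 8^0.667 = 0.3558 × 4.003 = 1.424 μm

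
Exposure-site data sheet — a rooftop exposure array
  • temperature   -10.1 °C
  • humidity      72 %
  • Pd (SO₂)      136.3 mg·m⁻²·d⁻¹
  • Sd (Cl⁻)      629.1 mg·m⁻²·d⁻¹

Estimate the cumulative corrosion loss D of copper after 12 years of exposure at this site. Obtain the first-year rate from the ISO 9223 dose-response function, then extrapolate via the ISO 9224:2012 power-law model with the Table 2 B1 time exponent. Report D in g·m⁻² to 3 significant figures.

D(12) = 27.3 g·m⁻²

copper: T≤10 °C ⇒ hinge +0.126·(-10.1−10) = -2.5326
  Pd branch = 0.0053·Pd^0.26·e^(0.059·RH+f) = 0.1057 μm/a
  Cl⁻ term: 0.01025·629.1^0.27·exp(0.036·72+0.049·-10.1) = 0.4755
  r_corr = 0.1057 + 0.4755 = 0.5812 μm/a
Power-law: D(12) = r_corr · 12^0.667
  D(12) = 0.5812 × 12^0.667 = 0.5812 × 5.246 = 3.049 μm
  Mass loss = 3.049 μm × 8.96 g/cm³ = 27.32 g·m⁻²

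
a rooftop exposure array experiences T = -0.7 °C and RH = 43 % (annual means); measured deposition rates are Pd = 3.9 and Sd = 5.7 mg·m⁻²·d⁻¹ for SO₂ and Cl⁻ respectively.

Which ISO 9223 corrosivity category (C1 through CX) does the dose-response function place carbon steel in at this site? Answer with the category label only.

carbon steel: f(T) = +0.150·(T−10) [T≤10 °C] = -1.6050
  Pd branch = 1.77·Pd^0.52·e^(0.02·RH+f) = 1.705 μm/a
  Cl⁻ term: 0.102·5.7^0.62·exp(0.033·43+0.04·-0.7) = 1.206
  r_corr = 1.705 + 1.206 = 2.911 μm/a
2.91 μm/a falls in (1.3, 25] for carbon steel → category C2

C2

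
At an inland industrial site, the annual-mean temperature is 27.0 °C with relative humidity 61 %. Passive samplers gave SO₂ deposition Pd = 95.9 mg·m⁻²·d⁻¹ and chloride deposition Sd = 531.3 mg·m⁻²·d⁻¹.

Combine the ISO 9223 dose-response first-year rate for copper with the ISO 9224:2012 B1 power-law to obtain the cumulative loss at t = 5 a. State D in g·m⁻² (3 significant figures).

D(5) = 53.6 g·m⁻²

copper: T>10 °C ⇒ hinge -0.080·(27.0−10) = -1.3600
  Pd branch = 0.0053·Pd^0.26·e^(0.059·RH+f) = 0.1629 μm/a
  Sd branch = 0.01025·Sd^0.27·e^(0.036·RH+0.049·T) = 1.883 μm/a
  r_corr = 0.1629 + 1.883 = 2.046 μm/a
ISO 9224: D(t) = r_corr · t^b with b = 0.667 (copper, B1)
  D(5) = 2.046 × 5^0.667 = 2.046 × 2.926 = 5.985 μm
  Mass loss = 5.985 μm × 8.96 g/cm³ = 53.63 g·m⁻²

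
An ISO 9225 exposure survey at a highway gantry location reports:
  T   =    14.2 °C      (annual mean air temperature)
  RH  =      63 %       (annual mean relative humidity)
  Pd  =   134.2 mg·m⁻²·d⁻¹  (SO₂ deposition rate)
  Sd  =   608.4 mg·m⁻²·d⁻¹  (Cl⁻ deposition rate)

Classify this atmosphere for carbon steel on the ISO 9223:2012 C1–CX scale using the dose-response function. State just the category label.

C5

carbon steel: f(T) = -0.054·(T−10) [T>10 °C] = -0.2268
  sulphur-dioxide contribution → 63.55 μm/a
  chloride contribution → 76.63 μm/a
  ⇒ r_corr(carbon steel) = 140.2 μm/a
Category bounds: 80…200 μm/a bracket r_corr ⇒ C5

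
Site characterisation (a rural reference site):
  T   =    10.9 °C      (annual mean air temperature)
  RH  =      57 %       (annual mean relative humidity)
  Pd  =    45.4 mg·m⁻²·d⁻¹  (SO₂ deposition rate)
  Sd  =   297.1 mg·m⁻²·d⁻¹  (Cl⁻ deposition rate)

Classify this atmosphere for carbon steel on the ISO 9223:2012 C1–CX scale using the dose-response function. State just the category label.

C4

carbon steel: f(T) = -0.054·(T−10) [T>10 °C] = -0.0486
  Pd branch = 1.77·Pd^0.52·e^(0.02·RH+f) = 38.34 μm/a
  Cl⁻ term: 0.102·297.1^0.62·exp(0.033·57+0.04·10.9) = 35.32
  r_corr = 38.34 + 35.32 = 73.66 μm/a
ISO 9223 Table 2 (carbon steel): 50 < 73.7 ≤ 80 μm/a ⇒ C4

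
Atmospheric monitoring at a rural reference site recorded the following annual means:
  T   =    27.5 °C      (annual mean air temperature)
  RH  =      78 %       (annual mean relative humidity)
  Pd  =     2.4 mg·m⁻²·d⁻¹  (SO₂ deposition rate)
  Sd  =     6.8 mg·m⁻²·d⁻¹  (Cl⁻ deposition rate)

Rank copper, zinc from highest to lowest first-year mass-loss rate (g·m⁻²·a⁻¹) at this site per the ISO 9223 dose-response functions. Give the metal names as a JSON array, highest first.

copper: T>10 °C ⇒ hinge -0.080·(27.5−10) = -1.4000
  SO₂ term: 0.0053·2.4^0.26·exp(0.059·78-1.4000) = 0.1636
  Cl⁻ term: 0.01025·6.8^0.27·exp(0.036·78+0.049·27.5) = 1.097
  r_corr = 0.1636 + 1.097 = 1.261 μm/a
  mass loss = 1.261 μm/a × 8.96 g/cm³ = 11.29 g·m⁻²·a⁻¹
zinc: f(T) = -0.071·(T−10) [T>10 °C] = -1.2425
  Pd branch = 0.0129·Pd^0.44·e^(0.046·RH+f) = 0.1979 μm/a
  Sd branch = 0.0175·Sd^0.57·e^(0.008·RH+0.085·T) = 1.009 μm/a
  r_corr = 0.1979 + 1.009 = 1.207 μm/a
  mass loss = 1.207 μm/a × 7.14 g/cm³ = 8.615 g·m⁻²·a⁻¹
Ordering by g·m⁻²·a⁻¹: copper (11.3) > zinc (8.61)

["copper", "zinc"]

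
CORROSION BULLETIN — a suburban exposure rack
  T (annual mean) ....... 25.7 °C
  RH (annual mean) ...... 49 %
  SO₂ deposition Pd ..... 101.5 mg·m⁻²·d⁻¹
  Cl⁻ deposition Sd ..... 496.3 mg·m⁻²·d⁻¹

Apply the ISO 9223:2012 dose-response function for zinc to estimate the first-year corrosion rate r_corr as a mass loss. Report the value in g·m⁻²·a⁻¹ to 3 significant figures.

r_corr = 58.7 g·m⁻²·a⁻¹

zinc: temperature factor f = -0.071·(15.7) = -1.1147
  sulphur-dioxide contribution → 0.3078 μm/a
  chloride contribution → 7.917 μm/a
  ⇒ r_corr(zinc) = 8.225 μm/a
Convert to mass loss: 8.225 μm/a × 7.14 g/cm³ = 58.73 g·m⁻²·a⁻¹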